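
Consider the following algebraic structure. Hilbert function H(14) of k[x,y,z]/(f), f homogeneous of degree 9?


C(16,2)-C(7,2)=120-21=99


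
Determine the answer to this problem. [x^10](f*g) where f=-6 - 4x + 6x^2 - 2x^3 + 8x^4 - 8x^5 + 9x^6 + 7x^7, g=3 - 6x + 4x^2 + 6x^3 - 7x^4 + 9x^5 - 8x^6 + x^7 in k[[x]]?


[x^10] = sum a_i*b_j, i+j=10
  -2*1=-2
  8*-8=-64
  -8*9=-72
  9*-7=-63
  7*6=42
Sum=-159


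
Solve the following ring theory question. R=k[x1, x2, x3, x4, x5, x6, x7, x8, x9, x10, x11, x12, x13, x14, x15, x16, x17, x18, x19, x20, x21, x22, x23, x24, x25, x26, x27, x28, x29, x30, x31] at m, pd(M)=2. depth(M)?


pd+depth=depth(R)=31
depth=31-2=29


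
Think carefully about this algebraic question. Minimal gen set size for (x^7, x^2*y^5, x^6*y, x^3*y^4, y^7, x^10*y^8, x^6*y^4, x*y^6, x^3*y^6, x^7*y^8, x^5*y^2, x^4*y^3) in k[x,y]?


Remove redundant (divisible by others).
x^10*y^8 redundant.
x^6*y^4 redundant.
x^3*y^6 redundant.
x^7*y^8 redundant.
Min: x^7, x^6*y, x^5*y^2, x^4*y^3, x^3*y^4, x^2*y^5, x*y^6, y^7
Count=8


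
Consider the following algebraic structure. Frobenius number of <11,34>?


gcd(11,34)=1 => F=ab-a-b=11*34-11-34=374-45=329


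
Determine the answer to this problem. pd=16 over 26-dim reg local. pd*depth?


pd+depth=26
depth=26-16=10
pd*depth=16*10=160


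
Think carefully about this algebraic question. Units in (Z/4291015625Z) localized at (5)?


Local ring = Z/1953125Z.
phi(1953125) = 5^8*(5-1) = 1562500


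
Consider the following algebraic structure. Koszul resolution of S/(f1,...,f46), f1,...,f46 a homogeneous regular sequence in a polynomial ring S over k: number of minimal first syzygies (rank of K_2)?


Regular sequence => Koszul complex is the minimal free resolution.
Syz_1 minimally generated by Koszul relations f_i*e_j - f_j*e_i (i<j): mu(Syz_1) = beta_2 = C(m,2) = m(m-1)/2
m=46
46*45/2 = 1035


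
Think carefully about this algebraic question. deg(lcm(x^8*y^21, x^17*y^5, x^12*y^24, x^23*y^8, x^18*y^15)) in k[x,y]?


lcm = componentwise max:
x: max(8,17,12,23,18)=23
y: max(21,5,24,8,15)=24
Total=23+24=47


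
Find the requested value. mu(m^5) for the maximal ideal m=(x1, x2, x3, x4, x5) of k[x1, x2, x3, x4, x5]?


Graded Nakayama: mu(m^d) = dim_k (m^d/m^(d+1)) = #degree-5 monomials in 5 vars
C(n+d-1,d)=C(9,5)=126


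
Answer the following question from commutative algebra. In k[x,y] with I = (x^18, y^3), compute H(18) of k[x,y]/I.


k[x,y], I = (x^18, y^3), d = 18
Need i < 18 and d-i < 3.
Range: 16 <= i <= 17.
H(18) = 2


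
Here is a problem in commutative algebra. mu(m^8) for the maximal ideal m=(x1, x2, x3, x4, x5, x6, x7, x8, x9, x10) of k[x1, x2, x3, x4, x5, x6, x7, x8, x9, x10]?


Graded Nakayama: mu(m^d) = dim_k (m^d/m^(d+1)) = #degree-8 monomials in 10 vars
C(n+d-1,d)=C(17,8)=24310


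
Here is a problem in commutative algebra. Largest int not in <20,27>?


gcd(20,27)=1 => F=ab-a-b=20*27-20-27=540-47=493


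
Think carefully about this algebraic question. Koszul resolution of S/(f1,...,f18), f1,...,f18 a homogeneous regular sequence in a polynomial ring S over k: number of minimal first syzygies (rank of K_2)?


Regular sequence => Koszul complex is the minimal free resolution.
Syz_1 minimally generated by Koszul relations f_i*e_j - f_j*e_i (i<j): mu(Syz_1) = beta_2 = C(m,2) = m(m-1)/2
m=18
18*17/2 = 153


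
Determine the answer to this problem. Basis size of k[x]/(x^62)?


Basis: 1,x,...,x^61
dim=62


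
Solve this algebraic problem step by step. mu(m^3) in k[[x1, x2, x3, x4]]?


C(n+d-1,d)=C(6,3)=20


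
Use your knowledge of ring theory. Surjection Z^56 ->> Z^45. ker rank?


rank(ker) = 56-45 = 11


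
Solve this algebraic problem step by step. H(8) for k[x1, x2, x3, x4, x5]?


C(d+n-1,n-1)=C(12,4)=495


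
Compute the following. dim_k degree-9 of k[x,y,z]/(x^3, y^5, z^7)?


Need i<3, j<5, k<7 with i+j+k=9.
For each i, j ranges over max(0,9-i-6)..min(4,9-i):
  i=0: j in [3,4] -> 2
  i=1: j in [2,4] -> 3
  i=2: j in [1,4] -> 4
H(9) = 2+3+4 = 9


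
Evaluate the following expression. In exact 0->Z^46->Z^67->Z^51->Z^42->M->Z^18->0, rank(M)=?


Alt sum=0:
(-1)^0*46 + (-1)^1*67 + (-1)^2*51 + (-1)^3*42 + (-1)^4*? + (-1)^5*18=0
rank(M)=30


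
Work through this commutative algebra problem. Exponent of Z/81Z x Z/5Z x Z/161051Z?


Exponent = lcm of the cyclic orders; pairwise coprime => product.
3^4*5^1*11^5=81*5*161051=65225655


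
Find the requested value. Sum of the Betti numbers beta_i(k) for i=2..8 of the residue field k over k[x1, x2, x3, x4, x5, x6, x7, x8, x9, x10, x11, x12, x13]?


Koszul resolution: beta_i(k)=C(n,i), n=13
C(13,2)=78, C(13,3)=286, C(13,4)=715, C(13,5)=1287, C(13,6)=1716, C(13,7)=1716, C(13,8)=1287
Sum=7085


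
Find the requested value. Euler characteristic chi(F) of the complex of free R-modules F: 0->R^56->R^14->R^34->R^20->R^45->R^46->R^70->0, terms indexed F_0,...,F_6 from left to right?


chi = sum (-1)^i * rank:
(-1)^0*56=56
(-1)^1*14=-14
(-1)^2*34=34
(-1)^3*20=-20
(-1)^4*45=45
(-1)^5*46=-46
(-1)^6*70=70
chi=125


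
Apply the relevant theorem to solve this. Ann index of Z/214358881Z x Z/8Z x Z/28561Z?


Exponent = lcm of the cyclic orders; pairwise coprime => product.
11^8*2^3*13^4=214358881*8*28561=48978432001928


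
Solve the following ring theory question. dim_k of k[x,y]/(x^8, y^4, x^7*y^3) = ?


k[x,y]/I, I = (x^8, y^4, x^7*y^3)
Rect: 8x4=32. Corner: (8-7)x(4-3)=1.
dim = 32-1 = 31


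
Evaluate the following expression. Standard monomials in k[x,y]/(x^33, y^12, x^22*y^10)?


k[x,y]/I, I = (x^33, y^12, x^22*y^10)
Rect: 33x12=396. Corner: (33-22)x(12-10)=22.
dim = 396-22 = 374


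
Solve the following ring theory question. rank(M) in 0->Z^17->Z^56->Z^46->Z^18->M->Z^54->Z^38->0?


Alt sum=0:
(-1)^0*17 + (-1)^1*56 + (-1)^2*46 + (-1)^3*18 + (-1)^4*? + (-1)^5*54 + (-1)^6*38=0
rank(M)=27


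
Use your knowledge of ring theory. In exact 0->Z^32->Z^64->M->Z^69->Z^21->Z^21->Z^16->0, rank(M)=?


Alt sum=0:
(-1)^0*32 + (-1)^1*64 + (-1)^2*? + (-1)^3*69 + (-1)^4*21 + (-1)^5*21 + (-1)^6*16=0
rank(M)=85


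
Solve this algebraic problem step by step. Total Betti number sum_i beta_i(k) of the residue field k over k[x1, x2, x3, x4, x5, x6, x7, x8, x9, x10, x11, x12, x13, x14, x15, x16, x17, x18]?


Koszul resolution: beta_i(k)=C(n,i), n=18
sum_i C(18,i) = 2^18 = 262144


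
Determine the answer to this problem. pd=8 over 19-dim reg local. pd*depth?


pd+depth=19
depth=19-8=11
pd*depth=8*11=88


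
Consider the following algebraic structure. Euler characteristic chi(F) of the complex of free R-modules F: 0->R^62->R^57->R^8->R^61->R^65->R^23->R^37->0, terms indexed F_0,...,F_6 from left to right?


chi = sum (-1)^i * rank:
(-1)^0*62=62
(-1)^1*57=-57
(-1)^2*8=8
(-1)^3*61=-61
(-1)^4*65=65
(-1)^5*23=-23
(-1)^6*37=37
chi=31


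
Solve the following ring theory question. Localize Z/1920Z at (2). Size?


2-primary part: 1920=2^7*15
Size=2^7=128


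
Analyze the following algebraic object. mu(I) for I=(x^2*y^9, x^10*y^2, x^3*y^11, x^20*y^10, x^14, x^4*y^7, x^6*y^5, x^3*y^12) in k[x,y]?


Remove redundant (divisible by others).
x^3*y^12 redundant.
x^3*y^11 redundant.
x^20*y^10 redundant.
Min: x^14, x^10*y^2, x^6*y^5, x^4*y^7, x^2*y^9
Count=5


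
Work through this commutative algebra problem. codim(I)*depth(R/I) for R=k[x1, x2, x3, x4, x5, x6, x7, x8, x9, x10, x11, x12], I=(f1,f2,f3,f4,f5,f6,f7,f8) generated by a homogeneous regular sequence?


codim=8, depth=dim(R/I)=12-8=4
Product=8*4=32


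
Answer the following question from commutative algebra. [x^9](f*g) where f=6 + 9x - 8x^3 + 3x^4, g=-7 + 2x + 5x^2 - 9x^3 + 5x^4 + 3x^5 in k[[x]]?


[x^9] = sum a_i*b_j, i+j=9
  3*3=9
Sum=9


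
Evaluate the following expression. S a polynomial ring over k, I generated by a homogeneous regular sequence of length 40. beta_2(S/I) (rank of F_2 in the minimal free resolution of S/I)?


Regular sequence => Koszul complex is the minimal free resolution.
Syz_1 minimally generated by Koszul relations f_i*e_j - f_j*e_i (i<j): mu(Syz_1) = beta_2 = C(m,2) = m(m-1)/2
m=40
40*39/2 = 780


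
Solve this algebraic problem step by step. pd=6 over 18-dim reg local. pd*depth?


pd+depth=18
depth=18-6=12
pd*depth=6*12=72


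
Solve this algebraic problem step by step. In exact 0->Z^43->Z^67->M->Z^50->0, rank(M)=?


Alt sum=0:
(-1)^0*43 + (-1)^1*67 + (-1)^2*? + (-1)^3*50=0
rank(M)=74


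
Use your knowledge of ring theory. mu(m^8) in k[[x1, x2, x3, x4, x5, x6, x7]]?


C(n+d-1,d)=C(14,8)=3003


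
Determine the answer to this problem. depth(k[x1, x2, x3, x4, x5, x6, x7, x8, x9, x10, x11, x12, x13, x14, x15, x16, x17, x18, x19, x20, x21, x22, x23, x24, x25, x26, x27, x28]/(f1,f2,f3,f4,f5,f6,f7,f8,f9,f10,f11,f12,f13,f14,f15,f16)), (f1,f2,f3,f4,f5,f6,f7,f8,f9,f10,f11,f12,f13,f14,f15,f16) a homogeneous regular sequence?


depth(R)=28
depth(R/I)=28-16=12


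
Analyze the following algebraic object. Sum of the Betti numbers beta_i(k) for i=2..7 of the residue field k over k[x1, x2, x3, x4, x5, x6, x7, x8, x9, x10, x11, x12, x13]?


Koszul resolution: beta_i(k)=C(n,i), n=13
C(13,2)=78, C(13,3)=286, C(13,4)=715, C(13,5)=1287, C(13,6)=1716, C(13,7)=1716
Sum=5798


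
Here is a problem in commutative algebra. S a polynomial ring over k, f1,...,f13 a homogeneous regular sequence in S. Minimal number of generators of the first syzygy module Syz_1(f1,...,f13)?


Regular sequence => Koszul complex is the minimal free resolution.
Syz_1 minimally generated by Koszul relations f_i*e_j - f_j*e_i (i<j): mu(Syz_1) = beta_2 = C(m,2) = m(m-1)/2
m=13
13*12/2 = 78


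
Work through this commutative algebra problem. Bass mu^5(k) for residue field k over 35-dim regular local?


C(n,i)=C(35,5)=324632


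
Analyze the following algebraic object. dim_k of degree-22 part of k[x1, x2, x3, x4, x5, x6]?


C(d+n-1,n-1)=C(27,5)=80730


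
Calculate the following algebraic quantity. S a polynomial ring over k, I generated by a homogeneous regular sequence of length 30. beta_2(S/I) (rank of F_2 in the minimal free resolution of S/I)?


Regular sequence => Koszul complex is the minimal free resolution.
Syz_1 minimally generated by Koszul relations f_i*e_j - f_j*e_i (i<j): mu(Syz_1) = beta_2 = C(m,2) = m(m-1)/2
m=30
30*29/2 = 435


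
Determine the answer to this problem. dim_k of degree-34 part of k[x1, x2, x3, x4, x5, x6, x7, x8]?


C(d+n-1,n-1)=C(41,7)=22481940


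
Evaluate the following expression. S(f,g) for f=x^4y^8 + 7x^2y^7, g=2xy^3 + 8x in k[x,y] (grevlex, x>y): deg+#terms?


LT(f)=x^4y^8, LT(g)=2xy^3
lcm(LM)=x^4y^8
S(f,g) (scaled by 2 to clear denominators) = 2*f - x^3y^5*g = -8x^4y^5 + 14x^2y^7
2 terms, deg 9.
9+2=11


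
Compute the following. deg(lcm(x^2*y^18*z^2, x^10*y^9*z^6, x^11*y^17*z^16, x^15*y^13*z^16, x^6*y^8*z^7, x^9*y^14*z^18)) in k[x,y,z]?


lcm = componentwise max:
x: max(2,10,11,15,6,9)=15
y: max(18,9,17,13,8,14)=18
z: max(2,6,16,16,7,18)=18
Total=15+18+18=51


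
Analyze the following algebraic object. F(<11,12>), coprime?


gcd(11,12)=1 => F=ab-a-b=11*12-11-12=132-23=109


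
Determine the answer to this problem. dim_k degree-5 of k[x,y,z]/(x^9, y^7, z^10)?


Need i<9, j<7, k<10 with i+j+k=5.
For each i, j ranges over max(0,5-i-9)..min(6,5-i):
  i=0: j in [0,5] -> 6
  i=1: j in [0,4] -> 5
  i=2: j in [0,3] -> 4
  i=3: j in [0,2] -> 3
  i=4: j in [0,1] -> 2
  i=5: j in [0,0] -> 1
H(5) = 6+5+4+3+2+1 = 21


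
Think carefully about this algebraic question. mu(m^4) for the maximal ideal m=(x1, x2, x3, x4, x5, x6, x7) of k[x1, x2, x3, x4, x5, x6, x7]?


Graded Nakayama: mu(m^d) = dim_k (m^d/m^(d+1)) = #degree-4 monomials in 7 vars
C(n+d-1,d)=C(10,4)=210


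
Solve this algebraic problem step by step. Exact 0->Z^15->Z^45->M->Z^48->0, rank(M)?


Alt sum=0:
(-1)^0*15 + (-1)^1*45 + (-1)^2*? + (-1)^3*48=0
rank(M)=78


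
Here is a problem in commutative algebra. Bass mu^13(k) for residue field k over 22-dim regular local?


C(n,i)=C(22,13)=497420


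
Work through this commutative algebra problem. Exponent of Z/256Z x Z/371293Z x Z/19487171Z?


Exponent = lcm of the cyclic orders; pairwise coprime => product.
2^8*13^5*11^7=256*371293*19487171=1852275246618368


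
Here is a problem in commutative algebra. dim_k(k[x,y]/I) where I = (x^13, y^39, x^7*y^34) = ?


k[x,y]/I, I = (x^13, y^39, x^7*y^34)
Rect: 13x39=507. Corner: (13-7)x(39-34)=30.
dim = 507-30 = 477


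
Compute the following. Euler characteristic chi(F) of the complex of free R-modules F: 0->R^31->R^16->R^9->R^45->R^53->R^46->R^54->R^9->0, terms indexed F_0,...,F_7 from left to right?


chi = sum (-1)^i * rank:
(-1)^0*31=31
(-1)^1*16=-16
(-1)^2*9=9
(-1)^3*45=-45
(-1)^4*53=53
(-1)^5*46=-46
(-1)^6*54=54
(-1)^7*9=-9
chi=31


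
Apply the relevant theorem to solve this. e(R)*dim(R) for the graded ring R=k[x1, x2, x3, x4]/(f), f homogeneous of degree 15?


e(R)=deg(f)=15, dim(R)=4-1=3
e*dim=15*3=45


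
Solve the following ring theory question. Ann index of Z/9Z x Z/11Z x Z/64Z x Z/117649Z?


Exponent = lcm of the cyclic orders; pairwise coprime => product.
3^2*11^1*2^6*7^6=9*11*64*117649=745424064


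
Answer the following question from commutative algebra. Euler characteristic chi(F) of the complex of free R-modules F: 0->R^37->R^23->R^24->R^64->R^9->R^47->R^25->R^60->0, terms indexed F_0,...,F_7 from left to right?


chi = sum (-1)^i * rank:
(-1)^0*37=37
(-1)^1*23=-23
(-1)^2*24=24
(-1)^3*64=-64
(-1)^4*9=9
(-1)^5*47=-47
(-1)^6*25=25
(-1)^7*60=-60
chi=-99


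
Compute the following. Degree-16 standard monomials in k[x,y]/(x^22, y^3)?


k[x,y], I = (x^22, y^3), d = 16
Need i < 22 and d-i < 3.
Range: 14 <= i <= 16.
H(16) = 3


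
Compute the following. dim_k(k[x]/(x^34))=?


Basis: 1,x,...,x^33
dim=34


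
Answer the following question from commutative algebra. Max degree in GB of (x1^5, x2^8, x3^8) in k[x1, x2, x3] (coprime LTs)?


Pure powers, coprime LTs => already GB.
Degrees: 5, 8, 8
Max=8


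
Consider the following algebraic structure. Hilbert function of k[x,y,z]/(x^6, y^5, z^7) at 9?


Need i<6, j<5, k<7 with i+j+k=9.
For each i, j ranges over max(0,9-i-6)..min(4,9-i):
  i=0: j in [3,4] -> 2
  i=1: j in [2,4] -> 3
  i=2: j in [1,4] -> 4
  i=3: j in [0,4] -> 5
  i=4: j in [0,4] -> 5
  i=5: j in [0,4] -> 5
H(9) = 2+3+4+5+5+5 = 24


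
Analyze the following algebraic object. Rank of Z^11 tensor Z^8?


rank(M(x)N) = rank(M)*rank(N)
11*8 = 88


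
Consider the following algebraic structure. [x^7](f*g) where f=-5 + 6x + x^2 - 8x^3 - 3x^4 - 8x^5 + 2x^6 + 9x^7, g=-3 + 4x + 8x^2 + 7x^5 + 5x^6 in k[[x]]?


[x^7] = sum a_i*b_j, i+j=7
  6*5=30
  1*7=7
  -8*8=-64
  2*4=8
  9*-3=-27
Sum=-46


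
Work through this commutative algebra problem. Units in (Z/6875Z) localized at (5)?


Local ring = Z/625Z.
phi(625) = 5^3*(5-1) = 500


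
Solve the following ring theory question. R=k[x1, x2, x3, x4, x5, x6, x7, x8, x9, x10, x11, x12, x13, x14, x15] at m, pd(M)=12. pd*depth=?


pd+depth=15
depth=15-12=3
pd*depth=12*3=36


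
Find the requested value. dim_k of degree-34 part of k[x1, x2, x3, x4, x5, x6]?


C(d+n-1,n-1)=C(39,5)=575757


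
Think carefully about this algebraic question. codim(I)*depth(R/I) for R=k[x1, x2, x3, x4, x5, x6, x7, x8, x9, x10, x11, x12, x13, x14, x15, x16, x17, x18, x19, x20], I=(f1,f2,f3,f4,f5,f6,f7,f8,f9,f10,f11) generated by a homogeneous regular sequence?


codim=11, depth=dim(R/I)=20-11=9
Product=11*9=99


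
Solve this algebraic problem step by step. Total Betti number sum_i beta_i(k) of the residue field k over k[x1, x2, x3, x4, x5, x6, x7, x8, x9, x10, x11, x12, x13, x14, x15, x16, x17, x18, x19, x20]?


Koszul resolution: beta_i(k)=C(n,i), n=20
sum_i C(20,i) = 2^20 = 1048576


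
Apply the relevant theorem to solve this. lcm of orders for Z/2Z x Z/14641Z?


Exponent = lcm of the cyclic orders; pairwise coprime => product.
2^1*11^4=2*14641=29282


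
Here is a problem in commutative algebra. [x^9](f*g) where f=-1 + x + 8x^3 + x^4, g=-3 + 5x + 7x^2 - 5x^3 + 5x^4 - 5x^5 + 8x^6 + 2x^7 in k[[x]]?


[x^9] = sum a_i*b_j, i+j=9
  8*8=64
  1*-5=-5
Sum=59


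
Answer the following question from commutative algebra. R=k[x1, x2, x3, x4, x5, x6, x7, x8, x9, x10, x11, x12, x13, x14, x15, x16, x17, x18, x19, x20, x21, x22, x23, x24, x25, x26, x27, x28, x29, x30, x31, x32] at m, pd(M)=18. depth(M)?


pd+depth=depth(R)=32
depth=32-18=14


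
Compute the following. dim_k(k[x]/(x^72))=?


Basis: 1,x,...,x^71
dim=72


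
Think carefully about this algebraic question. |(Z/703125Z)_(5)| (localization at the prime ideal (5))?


5-primary part: 703125=5^7*9
Size=5^7=78125


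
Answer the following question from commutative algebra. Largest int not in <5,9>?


gcd(5,9)=1 => F=ab-a-b=5*9-5-9=45-14=31


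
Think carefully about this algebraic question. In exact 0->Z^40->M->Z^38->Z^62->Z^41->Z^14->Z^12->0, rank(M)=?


Alt sum=0:
(-1)^0*40 + (-1)^1*? + (-1)^2*38 + (-1)^3*62 + (-1)^4*41 + (-1)^5*14 + (-1)^6*12=0
rank(M)=55


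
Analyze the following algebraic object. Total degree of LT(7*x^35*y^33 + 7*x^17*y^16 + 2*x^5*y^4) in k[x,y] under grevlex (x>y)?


LT: 7*x^35*y^33
deg_x=35, deg_y=33
Total=35+33=68


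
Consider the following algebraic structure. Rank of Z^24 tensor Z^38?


rank(M(x)N) = rank(M)*rank(N)
24*38 = 912


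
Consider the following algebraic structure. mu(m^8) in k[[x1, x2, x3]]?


C(n+d-1,d)=C(10,8)=45


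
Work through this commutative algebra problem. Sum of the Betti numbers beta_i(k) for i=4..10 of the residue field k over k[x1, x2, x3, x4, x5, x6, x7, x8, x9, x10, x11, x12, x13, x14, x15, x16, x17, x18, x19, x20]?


Koszul resolution: beta_i(k)=C(n,i), n=20
C(20,4)=4845, C(20,5)=15504, C(20,6)=38760, C(20,7)=77520, C(20,8)=125970, C(20,9)=167960, C(20,10)=184756
Sum=615315


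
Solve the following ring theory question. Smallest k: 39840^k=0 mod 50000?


39840^k mod 50000:
k=1: 39840
k=2: 25600
k=3: 4000
k=4: 10000
k=5: 0
First zero at k = 5


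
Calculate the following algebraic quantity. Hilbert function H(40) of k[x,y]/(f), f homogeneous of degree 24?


H(t)=d for t>=d-1.
d=24, t=40
H(40)=24


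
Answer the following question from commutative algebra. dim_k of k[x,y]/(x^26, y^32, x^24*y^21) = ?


k[x,y]/I, I = (x^26, y^32, x^24*y^21)
Rect: 26x32=832. Corner: (26-24)x(32-21)=22.
dim = 832-22 = 810


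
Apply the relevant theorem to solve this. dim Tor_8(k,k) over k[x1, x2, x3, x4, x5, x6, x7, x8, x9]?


Koszul: C(n,i)=C(9,8)=9


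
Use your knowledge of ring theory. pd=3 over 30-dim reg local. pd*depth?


pd+depth=30
depth=30-3=27
pd*depth=3*27=81


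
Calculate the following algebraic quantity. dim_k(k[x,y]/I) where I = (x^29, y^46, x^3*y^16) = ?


k[x,y]/I, I = (x^29, y^46, x^3*y^16)
Rect: 29x46=1334. Corner: (29-3)x(46-16)=780.
dim = 1334-780 = 554


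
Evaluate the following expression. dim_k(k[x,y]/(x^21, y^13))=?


Basis: x^i*y^j, i<21, j<13
21*13=273


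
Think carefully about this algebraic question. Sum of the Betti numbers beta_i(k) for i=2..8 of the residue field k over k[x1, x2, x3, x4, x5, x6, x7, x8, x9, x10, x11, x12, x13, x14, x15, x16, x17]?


Koszul resolution: beta_i(k)=C(n,i), n=17
C(17,2)=136, C(17,3)=680, C(17,4)=2380, C(17,5)=6188, C(17,6)=12376, C(17,7)=19448, C(17,8)=24310
Sum=65518


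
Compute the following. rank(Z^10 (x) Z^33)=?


rank(M(x)N) = rank(M)*rank(N)
10*33 = 330


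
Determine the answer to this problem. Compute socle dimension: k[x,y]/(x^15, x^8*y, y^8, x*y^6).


Socle = ann(m) = span of standard monomials u with x*u, y*u in I (staircase corners).
Minimal generators: x^15, x^8*y, x*y^6, y^8
Corners: y^7, x^7y^5, x^14
Socle dim=3


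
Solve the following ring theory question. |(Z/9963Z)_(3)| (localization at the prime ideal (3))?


3-primary part: 9963=3^5*41
Size=3^5=243


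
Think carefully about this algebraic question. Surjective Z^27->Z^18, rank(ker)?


rank(ker) = 27-18 = 9


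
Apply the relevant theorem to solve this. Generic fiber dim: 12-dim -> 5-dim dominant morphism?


dim(fiber)=dim(X)-dim(Y)=12-5=7


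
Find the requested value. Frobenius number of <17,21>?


gcd(17,21)=1 => F=ab-a-b=17*21-17-21=357-38=319


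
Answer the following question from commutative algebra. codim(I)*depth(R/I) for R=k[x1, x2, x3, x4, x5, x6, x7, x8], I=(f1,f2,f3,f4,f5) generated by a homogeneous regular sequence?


codim=5, depth=dim(R/I)=8-5=3
Product=5*3=15


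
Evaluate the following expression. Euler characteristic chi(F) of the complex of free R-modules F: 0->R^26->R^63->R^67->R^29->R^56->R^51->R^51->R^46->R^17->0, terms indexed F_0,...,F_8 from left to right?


chi = sum (-1)^i * rank:
(-1)^0*26=26
(-1)^1*63=-63
(-1)^2*67=67
(-1)^3*29=-29
(-1)^4*56=56
(-1)^5*51=-51
(-1)^6*51=51
(-1)^7*46=-46
(-1)^8*17=17
chi=28


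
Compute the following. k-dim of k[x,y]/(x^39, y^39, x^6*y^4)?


k[x,y]/I, I = (x^39, y^39, x^6*y^4)
Rect: 39x39=1521. Corner: (39-6)x(39-4)=1155.
dim = 1521-1155 = 366


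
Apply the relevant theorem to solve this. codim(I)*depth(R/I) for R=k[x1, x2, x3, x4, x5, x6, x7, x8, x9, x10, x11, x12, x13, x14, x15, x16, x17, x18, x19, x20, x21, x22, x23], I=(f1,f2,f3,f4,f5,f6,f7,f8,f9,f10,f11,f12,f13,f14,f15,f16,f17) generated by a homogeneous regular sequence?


codim=17, depth=dim(R/I)=23-17=6
Product=17*6=102


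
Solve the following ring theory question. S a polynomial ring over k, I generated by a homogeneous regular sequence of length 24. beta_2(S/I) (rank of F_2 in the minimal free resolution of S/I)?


Regular sequence => Koszul complex is the minimal free resolution.
Syz_1 minimally generated by Koszul relations f_i*e_j - f_j*e_i (i<j): mu(Syz_1) = beta_2 = C(m,2) = m(m-1)/2
m=24
24*23/2 = 276


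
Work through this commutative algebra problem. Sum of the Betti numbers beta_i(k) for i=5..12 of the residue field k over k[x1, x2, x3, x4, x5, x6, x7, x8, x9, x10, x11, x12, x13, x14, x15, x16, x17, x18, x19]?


Koszul resolution: beta_i(k)=C(n,i), n=19
C(19,5)=11628, C(19,6)=27132, C(19,7)=50388, C(19,8)=75582, C(19,9)=92378, C(19,10)=92378, C(19,11)=75582, C(19,12)=50388
Sum=475456


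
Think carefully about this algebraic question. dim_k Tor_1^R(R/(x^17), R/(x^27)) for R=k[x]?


Tor_1(R/I,R/J)=(I cap J)/IJ=(x^27)/(x^44)
dim=44-27=min(17,27)=17


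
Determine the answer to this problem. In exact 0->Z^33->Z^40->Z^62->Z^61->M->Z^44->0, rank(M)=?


Alt sum=0:
(-1)^0*33 + (-1)^1*40 + (-1)^2*62 + (-1)^3*61 + (-1)^4*? + (-1)^5*44=0
rank(M)=50


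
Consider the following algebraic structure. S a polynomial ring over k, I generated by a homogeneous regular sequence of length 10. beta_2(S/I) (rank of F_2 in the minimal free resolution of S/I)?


Regular sequence => Koszul complex is the minimal free resolution.
Syz_1 minimally generated by Koszul relations f_i*e_j - f_j*e_i (i<j): mu(Syz_1) = beta_2 = C(m,2) = m(m-1)/2
m=10
10*9/2 = 45


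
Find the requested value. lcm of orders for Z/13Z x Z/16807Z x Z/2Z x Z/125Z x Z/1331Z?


Exponent = lcm of the cyclic orders; pairwise coprime => product.
13^1*7^5*2^1*5^3*11^3=13*16807*2*125*1331=72702880250


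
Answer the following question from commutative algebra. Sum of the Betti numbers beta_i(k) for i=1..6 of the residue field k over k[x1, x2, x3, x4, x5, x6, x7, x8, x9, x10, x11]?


Koszul resolution: beta_i(k)=C(n,i), n=11
C(11,1)=11, C(11,2)=55, C(11,3)=165, C(11,4)=330, C(11,5)=462, C(11,6)=462
Sum=1485


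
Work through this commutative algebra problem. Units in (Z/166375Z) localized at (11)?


Local ring = Z/1331Z.
phi(1331) = 11^2*(11-1) = 1210


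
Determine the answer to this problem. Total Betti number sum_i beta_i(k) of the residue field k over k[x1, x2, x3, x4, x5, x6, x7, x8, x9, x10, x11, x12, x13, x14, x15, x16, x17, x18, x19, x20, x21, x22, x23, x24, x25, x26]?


Koszul resolution: beta_i(k)=C(n,i), n=26
sum_i C(26,i) = 2^26 = 67108864


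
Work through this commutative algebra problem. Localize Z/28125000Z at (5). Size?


5-primary part: 28125000=5^8*72
Size=5^8=390625


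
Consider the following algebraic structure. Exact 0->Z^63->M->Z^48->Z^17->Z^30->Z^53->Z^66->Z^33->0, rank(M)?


Alt sum=0:
(-1)^0*63 + (-1)^1*? + (-1)^2*48 + (-1)^3*17 + (-1)^4*30 + (-1)^5*53 + (-1)^6*66 + (-1)^7*33=0
rank(M)=104


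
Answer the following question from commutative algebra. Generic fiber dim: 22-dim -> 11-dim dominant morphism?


dim(fiber)=dim(X)-dim(Y)=22-11=11


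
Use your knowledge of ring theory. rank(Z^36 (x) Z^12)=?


rank(M(x)N) = rank(M)*rank(N)
36*12 = 432


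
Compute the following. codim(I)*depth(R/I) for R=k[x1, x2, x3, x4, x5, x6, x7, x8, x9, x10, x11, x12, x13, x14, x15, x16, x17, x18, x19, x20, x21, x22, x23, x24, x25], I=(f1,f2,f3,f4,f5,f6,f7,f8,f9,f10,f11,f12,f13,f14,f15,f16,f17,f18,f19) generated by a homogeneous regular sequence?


codim=19, depth=dim(R/I)=25-19=6
Product=19*6=114


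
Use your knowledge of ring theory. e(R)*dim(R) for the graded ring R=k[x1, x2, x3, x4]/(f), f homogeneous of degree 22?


e(R)=deg(f)=22, dim(R)=4-1=3
e*dim=22*3=66


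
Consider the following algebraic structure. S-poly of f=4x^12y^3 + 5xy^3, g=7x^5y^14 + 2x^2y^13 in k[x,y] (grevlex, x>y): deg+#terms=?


LT(f)=4x^12y^3, LT(g)=7x^5y^14
lcm(LM)=x^12y^14
S(f,g) (scaled by 28 to clear denominators) = 7y^11*f - 4x^7*g = -8x^9y^13 + 35xy^14
2 terms, deg 22.
22+2=24


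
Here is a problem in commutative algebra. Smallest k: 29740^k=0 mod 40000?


29740^k mod 40000:
k=1: 29740
k=2: 27600
k=3: 24000
k=4: 0
First zero at k = 4


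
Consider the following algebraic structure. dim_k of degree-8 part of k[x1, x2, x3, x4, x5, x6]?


C(d+n-1,n-1)=C(13,5)=1287


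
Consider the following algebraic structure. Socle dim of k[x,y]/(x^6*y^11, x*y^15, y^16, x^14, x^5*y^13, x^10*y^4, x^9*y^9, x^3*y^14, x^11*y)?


Socle = ann(m) = span of standard monomials u with x*u, y*u in I (staircase corners).
Minimal generators: x^14, x^11*y, x^10*y^4, x^9*y^9, x^6*y^11, x^5*y^13, x^3*y^14, x*y^15, y^16
Corners: y^15, x^2y^14, x^4y^13, x^5y^12, x^8y^10, x^9y^8, x^10y^3, x^13
Socle dim=8


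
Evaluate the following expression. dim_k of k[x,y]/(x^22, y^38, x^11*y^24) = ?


k[x,y]/I, I = (x^22, y^38, x^11*y^24)
Rect: 22x38=836. Corner: (22-11)x(38-24)=154.
dim = 836-154 = 682


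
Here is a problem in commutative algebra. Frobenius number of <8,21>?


gcd(8,21)=1 => F=ab-a-b=8*21-8-21=168-29=139


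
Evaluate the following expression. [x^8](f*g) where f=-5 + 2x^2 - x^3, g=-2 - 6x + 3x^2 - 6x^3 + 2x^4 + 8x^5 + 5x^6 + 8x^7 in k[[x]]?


[x^8] = sum a_i*b_j, i+j=8
  2*5=10
  -1*8=-8
Sum=2


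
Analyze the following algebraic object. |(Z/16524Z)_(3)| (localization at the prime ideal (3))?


3-primary part: 16524=3^5*68
Size=3^5=243


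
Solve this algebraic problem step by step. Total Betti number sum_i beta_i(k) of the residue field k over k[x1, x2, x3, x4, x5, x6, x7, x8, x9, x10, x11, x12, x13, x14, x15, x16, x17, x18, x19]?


Koszul resolution: beta_i(k)=C(n,i), n=19
sum_i C(19,i) = 2^19 = 524288


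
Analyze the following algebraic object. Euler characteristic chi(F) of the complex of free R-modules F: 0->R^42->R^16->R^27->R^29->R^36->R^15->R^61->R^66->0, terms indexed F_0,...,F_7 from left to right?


chi = sum (-1)^i * rank:
(-1)^0*42=42
(-1)^1*16=-16
(-1)^2*27=27
(-1)^3*29=-29
(-1)^4*36=36
(-1)^5*15=-15
(-1)^6*61=61
(-1)^7*66=-66
chi=40


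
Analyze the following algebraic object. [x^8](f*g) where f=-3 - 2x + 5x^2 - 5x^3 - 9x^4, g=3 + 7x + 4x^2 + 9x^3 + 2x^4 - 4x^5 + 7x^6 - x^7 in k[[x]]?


[x^8] = sum a_i*b_j, i+j=8
  -2*-1=2
  5*7=35
  -5*-4=20
  -9*2=-18
Sum=39


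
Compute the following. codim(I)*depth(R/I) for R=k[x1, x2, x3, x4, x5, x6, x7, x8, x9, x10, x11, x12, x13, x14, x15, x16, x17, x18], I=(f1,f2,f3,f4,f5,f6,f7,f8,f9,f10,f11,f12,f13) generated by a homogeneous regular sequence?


codim=13, depth=dim(R/I)=18-13=5
Product=13*5=65


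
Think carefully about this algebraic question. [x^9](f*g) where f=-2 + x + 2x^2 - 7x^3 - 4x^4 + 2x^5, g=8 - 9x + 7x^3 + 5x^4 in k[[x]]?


[x^9] = sum a_i*b_j, i+j=9
  2*5=10
Sum=10


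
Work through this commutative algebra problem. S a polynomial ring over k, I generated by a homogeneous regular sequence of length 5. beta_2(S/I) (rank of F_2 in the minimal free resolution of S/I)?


Regular sequence => Koszul complex is the minimal free resolution.
Syz_1 minimally generated by Koszul relations f_i*e_j - f_j*e_i (i<j): mu(Syz_1) = beta_2 = C(m,2) = m(m-1)/2
m=5
5*4/2 = 10


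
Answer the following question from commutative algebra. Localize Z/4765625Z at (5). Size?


5-primary part: 4765625=5^7*61
Size=5^7=78125


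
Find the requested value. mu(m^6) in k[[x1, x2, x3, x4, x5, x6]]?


C(n+d-1,d)=C(11,6)=462


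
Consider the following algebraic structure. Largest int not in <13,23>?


gcd(13,23)=1 => F=ab-a-b=13*23-13-23=299-36=263


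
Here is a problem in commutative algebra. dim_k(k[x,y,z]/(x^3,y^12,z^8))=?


Basis: x^iy^jz^k, i<3,j<12,k<8
3*12*8=288


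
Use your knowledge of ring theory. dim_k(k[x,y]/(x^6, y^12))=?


Basis: x^i*y^j, i<6, j<12
6*12=72


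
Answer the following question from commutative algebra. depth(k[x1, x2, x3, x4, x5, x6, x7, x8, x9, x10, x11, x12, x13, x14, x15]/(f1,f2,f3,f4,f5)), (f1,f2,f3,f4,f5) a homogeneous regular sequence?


depth(R)=15
depth(R/I)=15-5=10


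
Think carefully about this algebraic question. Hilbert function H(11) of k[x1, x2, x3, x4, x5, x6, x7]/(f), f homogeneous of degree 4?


C(17,6)-C(13,6)=12376-1716=10660


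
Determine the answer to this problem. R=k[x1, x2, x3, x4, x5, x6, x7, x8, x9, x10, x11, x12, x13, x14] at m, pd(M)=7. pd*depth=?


pd+depth=14
depth=14-7=7
pd*depth=7*7=49


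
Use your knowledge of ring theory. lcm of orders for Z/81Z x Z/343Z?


Exponent = lcm of the cyclic orders; pairwise coprime => product.
3^4*7^3=81*343=27783


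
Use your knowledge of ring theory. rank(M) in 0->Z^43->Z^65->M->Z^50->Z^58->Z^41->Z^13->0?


Alt sum=0:
(-1)^0*43 + (-1)^1*65 + (-1)^2*? + (-1)^3*50 + (-1)^4*58 + (-1)^5*41 + (-1)^6*13=0
rank(M)=42


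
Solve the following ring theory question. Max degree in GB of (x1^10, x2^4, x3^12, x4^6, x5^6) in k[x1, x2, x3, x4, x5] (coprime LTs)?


Pure powers, coprime LTs => already GB.
Degrees: 10, 4, 12, 6, 6
Max=12


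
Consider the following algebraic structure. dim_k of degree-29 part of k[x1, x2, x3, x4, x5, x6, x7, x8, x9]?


C(d+n-1,n-1)=C(37,8)=38608020


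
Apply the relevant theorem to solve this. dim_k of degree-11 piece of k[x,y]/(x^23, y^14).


k[x,y], I = (x^23, y^14), d = 11
Need i < 23 and d-i < 14.
Range: 0 <= i <= 11.
H(11) = 12


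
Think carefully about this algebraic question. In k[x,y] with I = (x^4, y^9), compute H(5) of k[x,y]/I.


k[x,y], I = (x^4, y^9), d = 5
Need i < 4 and d-i < 9.
Range: 0 <= i <= 3.
H(5) = 4


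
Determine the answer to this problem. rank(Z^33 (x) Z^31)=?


rank(M(x)N) = rank(M)*rank(N)
33*31 = 1023


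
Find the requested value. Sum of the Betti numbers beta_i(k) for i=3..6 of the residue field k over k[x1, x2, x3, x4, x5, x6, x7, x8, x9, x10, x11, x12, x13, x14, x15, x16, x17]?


Koszul resolution: beta_i(k)=C(n,i), n=17
C(17,3)=680, C(17,4)=2380, C(17,5)=6188, C(17,6)=12376
Sum=21624


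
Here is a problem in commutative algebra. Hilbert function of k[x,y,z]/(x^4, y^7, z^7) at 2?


Need i<4, j<7, k<7 with i+j+k=2.
For each i, j ranges over max(0,2-i-6)..min(6,2-i):
  i=0: j in [0,2] -> 3
  i=1: j in [0,1] -> 2
  i=2: j in [0,0] -> 1
H(2) = 3+2+1 = 6


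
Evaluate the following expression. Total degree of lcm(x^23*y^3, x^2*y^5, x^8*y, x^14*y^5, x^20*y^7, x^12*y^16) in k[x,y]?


lcm = componentwise max:
x: max(23,2,8,14,20,12)=23
y: max(3,5,1,5,7,16)=16
Total=23+16=39


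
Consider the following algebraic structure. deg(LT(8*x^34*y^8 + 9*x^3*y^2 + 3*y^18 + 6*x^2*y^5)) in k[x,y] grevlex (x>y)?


LT: 8*x^34*y^8
deg_x=34, deg_y=8
Total=34+8=42


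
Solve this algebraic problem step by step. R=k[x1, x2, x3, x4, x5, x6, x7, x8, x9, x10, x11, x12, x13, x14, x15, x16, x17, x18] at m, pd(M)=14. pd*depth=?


pd+depth=18
depth=18-14=4
pd*depth=14*4=56


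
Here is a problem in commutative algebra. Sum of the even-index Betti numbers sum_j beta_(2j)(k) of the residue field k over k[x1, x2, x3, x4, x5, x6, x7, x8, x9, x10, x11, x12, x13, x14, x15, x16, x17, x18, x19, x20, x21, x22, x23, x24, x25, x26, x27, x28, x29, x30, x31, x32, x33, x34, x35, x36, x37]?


Koszul resolution: beta_i(k)=C(n,i), n=37
sum_even C(37,i) = 2^(n-1) = 2^36 = 68719476736


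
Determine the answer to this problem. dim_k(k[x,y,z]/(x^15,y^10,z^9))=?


Basis: x^iy^jz^k, i<15,j<10,k<9
15*10*9=1350


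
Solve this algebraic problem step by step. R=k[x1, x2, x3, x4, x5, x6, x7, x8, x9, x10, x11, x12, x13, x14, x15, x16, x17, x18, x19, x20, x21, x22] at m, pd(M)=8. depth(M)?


pd+depth=depth(R)=22
depth=22-8=14


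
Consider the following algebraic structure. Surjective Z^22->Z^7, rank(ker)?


rank(ker) = 22-7 = 15


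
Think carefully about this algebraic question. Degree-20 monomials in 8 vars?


C(d+n-1,n-1)=C(27,7)=888030


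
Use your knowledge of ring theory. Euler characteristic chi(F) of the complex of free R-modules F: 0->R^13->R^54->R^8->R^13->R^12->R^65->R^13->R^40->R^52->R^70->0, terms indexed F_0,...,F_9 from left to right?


chi = sum (-1)^i * rank:
(-1)^0*13=13
(-1)^1*54=-54
(-1)^2*8=8
(-1)^3*13=-13
(-1)^4*12=12
(-1)^5*65=-65
(-1)^6*13=13
(-1)^7*40=-40
(-1)^8*52=52
(-1)^9*70=-70
chi=-144


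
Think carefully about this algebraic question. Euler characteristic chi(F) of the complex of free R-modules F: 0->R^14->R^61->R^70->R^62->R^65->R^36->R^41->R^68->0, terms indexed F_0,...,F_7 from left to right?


chi = sum (-1)^i * rank:
(-1)^0*14=14
(-1)^1*61=-61
(-1)^2*70=70
(-1)^3*62=-62
(-1)^4*65=65
(-1)^5*36=-36
(-1)^6*41=41
(-1)^7*68=-68
chi=-37


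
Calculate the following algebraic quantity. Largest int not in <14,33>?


gcd(14,33)=1 => F=ab-a-b=14*33-14-33=462-47=415


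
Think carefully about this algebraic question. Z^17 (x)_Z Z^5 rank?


rank(M(x)N) = rank(M)*rank(N)
17*5 = 85


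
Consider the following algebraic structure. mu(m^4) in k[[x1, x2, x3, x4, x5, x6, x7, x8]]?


C(n+d-1,d)=C(11,4)=330


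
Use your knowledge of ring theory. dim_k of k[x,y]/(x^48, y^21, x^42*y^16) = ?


k[x,y]/I, I = (x^48, y^21, x^42*y^16)
Rect: 48x21=1008. Corner: (48-42)x(21-16)=30.
dim = 1008-30 = 978


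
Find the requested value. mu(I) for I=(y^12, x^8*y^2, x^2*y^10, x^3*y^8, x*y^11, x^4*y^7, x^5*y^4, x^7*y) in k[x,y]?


Remove redundant (divisible by others).
x^8*y^2 redundant.
Min: x^7*y, x^5*y^4, x^4*y^7, x^3*y^8, x^2*y^10, x*y^11, y^12
Count=7


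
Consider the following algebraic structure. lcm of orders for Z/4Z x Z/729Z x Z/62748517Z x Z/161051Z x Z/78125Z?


Exponent = lcm of the cyclic orders; pairwise coprime => product.
2^2*3^6*13^7*11^5*5^7=4*729*62748517*161051*78125=2302207380902044687500


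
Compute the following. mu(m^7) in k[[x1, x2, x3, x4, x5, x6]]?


C(n+d-1,d)=C(12,7)=792


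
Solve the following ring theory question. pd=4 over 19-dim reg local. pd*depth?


pd+depth=19
depth=19-4=15
pd*depth=4*15=60


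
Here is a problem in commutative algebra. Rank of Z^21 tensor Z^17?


rank(M(x)N) = rank(M)*rank(N)
21*17 = 357


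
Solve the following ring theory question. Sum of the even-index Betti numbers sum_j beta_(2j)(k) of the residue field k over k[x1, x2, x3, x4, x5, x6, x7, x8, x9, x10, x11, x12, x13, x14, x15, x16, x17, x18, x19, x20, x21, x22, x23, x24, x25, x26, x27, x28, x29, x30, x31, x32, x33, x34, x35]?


Koszul resolution: beta_i(k)=C(n,i), n=35
sum_even C(35,i) = 2^(n-1) = 2^34 = 17179869184


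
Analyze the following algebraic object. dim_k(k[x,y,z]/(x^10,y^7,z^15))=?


Basis: x^iy^jz^k, i<10,j<7,k<15
10*7*15=1050


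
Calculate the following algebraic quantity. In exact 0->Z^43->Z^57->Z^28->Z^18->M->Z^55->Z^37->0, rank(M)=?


Alt sum=0:
(-1)^0*43 + (-1)^1*57 + (-1)^2*28 + (-1)^3*18 + (-1)^4*? + (-1)^5*55 + (-1)^6*37=0
rank(M)=22


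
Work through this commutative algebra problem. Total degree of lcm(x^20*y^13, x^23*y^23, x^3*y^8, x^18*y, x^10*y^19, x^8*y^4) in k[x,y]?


lcm = componentwise max:
x: max(20,23,3,18,10,8)=23
y: max(13,23,8,1,19,4)=23
Total=23+23=46


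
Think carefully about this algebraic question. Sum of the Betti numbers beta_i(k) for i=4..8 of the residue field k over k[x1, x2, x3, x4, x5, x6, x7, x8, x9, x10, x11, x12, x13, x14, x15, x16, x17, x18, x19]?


Koszul resolution: beta_i(k)=C(n,i), n=19
C(19,4)=3876, C(19,5)=11628, C(19,6)=27132, C(19,7)=50388, C(19,8)=75582
Sum=168606


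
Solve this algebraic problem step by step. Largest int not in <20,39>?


gcd(20,39)=1 => F=ab-a-b=20*39-20-39=780-59=721


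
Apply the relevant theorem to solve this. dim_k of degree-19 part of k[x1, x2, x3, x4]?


C(d+n-1,n-1)=C(22,3)=1540


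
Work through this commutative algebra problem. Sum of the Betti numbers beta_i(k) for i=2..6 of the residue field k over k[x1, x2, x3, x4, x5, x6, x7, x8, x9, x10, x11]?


Koszul resolution: beta_i(k)=C(n,i), n=11
C(11,2)=55, C(11,3)=165, C(11,4)=330, C(11,5)=462, C(11,6)=462
Sum=1474


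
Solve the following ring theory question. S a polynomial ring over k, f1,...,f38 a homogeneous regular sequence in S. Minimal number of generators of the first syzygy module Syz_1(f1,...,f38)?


Regular sequence => Koszul complex is the minimal free resolution.
Syz_1 minimally generated by Koszul relations f_i*e_j - f_j*e_i (i<j): mu(Syz_1) = beta_2 = C(m,2) = m(m-1)/2
m=38
38*37/2 = 703


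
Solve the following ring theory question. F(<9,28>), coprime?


gcd(9,28)=1 => F=ab-a-b=9*28-9-28=252-37=215


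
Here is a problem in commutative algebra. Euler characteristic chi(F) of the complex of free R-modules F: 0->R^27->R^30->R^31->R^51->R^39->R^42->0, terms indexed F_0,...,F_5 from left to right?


chi = sum (-1)^i * rank:
(-1)^0*27=27
(-1)^1*30=-30
(-1)^2*31=31
(-1)^3*51=-51
(-1)^4*39=39
(-1)^5*42=-42
chi=-26


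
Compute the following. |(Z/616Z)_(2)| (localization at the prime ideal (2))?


2-primary part: 616=2^3*77
Size=2^3=8


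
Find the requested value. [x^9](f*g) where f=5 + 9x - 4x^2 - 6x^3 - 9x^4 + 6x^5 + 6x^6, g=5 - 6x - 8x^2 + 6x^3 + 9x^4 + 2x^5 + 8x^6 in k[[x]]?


[x^9] = sum a_i*b_j, i+j=9
  -6*8=-48
  -9*2=-18
  6*9=54
  6*6=36
Sum=24


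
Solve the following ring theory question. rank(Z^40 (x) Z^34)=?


rank(M(x)N) = rank(M)*rank(N)
40*34 = 1360


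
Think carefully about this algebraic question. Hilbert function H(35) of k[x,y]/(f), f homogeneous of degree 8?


H(t)=d for t>=d-1.
d=8, t=35
H(35)=8


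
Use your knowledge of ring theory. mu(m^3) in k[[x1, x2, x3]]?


C(n+d-1,d)=C(5,3)=10


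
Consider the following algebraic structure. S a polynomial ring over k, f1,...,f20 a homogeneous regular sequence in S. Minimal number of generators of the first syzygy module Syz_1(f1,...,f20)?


Regular sequence => Koszul complex is the minimal free resolution.
Syz_1 minimally generated by Koszul relations f_i*e_j - f_j*e_i (i<j): mu(Syz_1) = beta_2 = C(m,2) = m(m-1)/2
m=20
20*19/2 = 190


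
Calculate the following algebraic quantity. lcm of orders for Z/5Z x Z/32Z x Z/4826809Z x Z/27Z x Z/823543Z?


Exponent = lcm of the cyclic orders; pairwise coprime => product.
5^1*2^5*13^6*3^3*7^7=5*32*4826809*27*823543=17172366181719840
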